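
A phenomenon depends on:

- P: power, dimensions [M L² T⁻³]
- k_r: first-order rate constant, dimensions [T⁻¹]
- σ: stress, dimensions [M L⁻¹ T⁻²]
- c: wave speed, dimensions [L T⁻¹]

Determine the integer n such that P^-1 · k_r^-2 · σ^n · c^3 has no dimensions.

1

Balance the M exponent: (1)·n from σ, plus −(1) − 2·(0) + 3·(0) = -1 from the rest, must sum to zero.
n − 1 = 0, so n = 1.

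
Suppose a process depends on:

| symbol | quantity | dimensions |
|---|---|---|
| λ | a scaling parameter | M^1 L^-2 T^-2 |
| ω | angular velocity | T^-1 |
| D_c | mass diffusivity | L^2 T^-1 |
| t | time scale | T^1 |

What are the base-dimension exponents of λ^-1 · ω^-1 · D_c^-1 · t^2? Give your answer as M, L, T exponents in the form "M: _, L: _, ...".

Collect each base-dimension exponent across the product:
  M: −(1) − (0) − (0) + 2·(0) = -1
  L: −(-2) − (0) − (2) + 2·(0) = 0
  T: −(-2) − (-1) − (-1) + 2·(1) = 6
So the dimensions are [M⁻¹ T⁶].

M: -1, L: 0, T: 6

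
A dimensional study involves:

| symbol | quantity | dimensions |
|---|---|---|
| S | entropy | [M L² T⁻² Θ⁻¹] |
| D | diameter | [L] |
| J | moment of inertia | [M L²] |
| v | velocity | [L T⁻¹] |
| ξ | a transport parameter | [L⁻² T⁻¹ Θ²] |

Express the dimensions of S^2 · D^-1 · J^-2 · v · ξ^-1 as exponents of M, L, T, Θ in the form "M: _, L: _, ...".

M: 0, L: 2, T: -4, Θ: -4

Collect each base-dimension exponent across the product:
  M: 2·(1) − (0) − 2·(1) + (0) − (0) = 0
  L: 2·(2) − (1) − 2·(2) + (1) − (-2) = 2
  T: 2·(-2) − (0) − 2·(0) + (-1) − (-1) = -4
  Θ: 2·(-1) − (0) − 2·(0) + (0) − (2) = -4
So the dimensions are [L² T⁻⁴ Θ⁻⁴].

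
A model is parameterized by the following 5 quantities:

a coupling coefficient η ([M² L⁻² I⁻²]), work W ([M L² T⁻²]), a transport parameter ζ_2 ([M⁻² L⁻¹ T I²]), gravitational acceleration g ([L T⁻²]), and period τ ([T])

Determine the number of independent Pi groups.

There are 5 variables and 4 base dimensions (M, L, T, I).
The dimension matrix has rank 4.
Independent dimensionless groups: 5 − 4 = 1.

1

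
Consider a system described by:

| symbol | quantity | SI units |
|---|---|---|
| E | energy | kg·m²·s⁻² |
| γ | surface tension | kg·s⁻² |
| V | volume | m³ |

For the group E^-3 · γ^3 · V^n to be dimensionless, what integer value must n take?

Balance the L exponent: (3)·n from V, plus −3·(2) + 3·(0) = -6 from the rest, must sum to zero.
3n − 6 = 0, so n = 2.

2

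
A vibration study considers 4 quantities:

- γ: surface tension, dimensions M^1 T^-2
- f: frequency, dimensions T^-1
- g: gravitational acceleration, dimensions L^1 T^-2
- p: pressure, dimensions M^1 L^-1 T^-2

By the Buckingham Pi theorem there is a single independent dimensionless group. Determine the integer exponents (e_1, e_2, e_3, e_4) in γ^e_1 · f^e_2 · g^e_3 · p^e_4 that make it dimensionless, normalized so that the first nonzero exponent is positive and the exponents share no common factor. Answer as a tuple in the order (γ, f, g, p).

M: e_1·(1) + e_2·(0) + e_3·(0) + e_4·(1) = 0
L: e_1·(0) + e_2·(0) + e_3·(1) + e_4·(-1) = 0
T: e_1·(-2) + e_2·(-1) + e_3·(-2) + e_4·(-2) = 0
Solving this homogeneous linear system for the smallest-integer solution (first nonzero entry positive) gives (1, 2, -1, -1).

(1, 2, -1, -1)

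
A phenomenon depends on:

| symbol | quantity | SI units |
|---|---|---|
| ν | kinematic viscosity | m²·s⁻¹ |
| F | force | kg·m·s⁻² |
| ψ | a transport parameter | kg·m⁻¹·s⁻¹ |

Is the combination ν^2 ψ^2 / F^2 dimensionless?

Sum the exponent of each base dimension across the product:
  M: 2·[ν]_M − 2·[F]_M + 2·[ψ]_M = 2·(0) − 2·(1) + 2·(1) = 0
  L: 2·[ν]_L − 2·[F]_L + 2·[ψ]_L = 2·(2) − 2·(1) + 2·(-1) = 0
  T: 2·[ν]_T − 2·[F]_T + 2·[ψ]_T = 2·(-1) − 2·(-2) + 2·(-1) = 0
All base exponents vanish — dimensionless.

yes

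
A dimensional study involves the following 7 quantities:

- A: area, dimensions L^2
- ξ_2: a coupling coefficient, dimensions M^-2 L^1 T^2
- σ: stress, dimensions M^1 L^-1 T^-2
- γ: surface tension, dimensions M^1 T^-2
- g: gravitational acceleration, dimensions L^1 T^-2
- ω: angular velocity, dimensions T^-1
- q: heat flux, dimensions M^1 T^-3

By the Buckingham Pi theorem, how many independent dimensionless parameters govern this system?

There are 7 variables and 3 base dimensions (M, L, T).
The dimension matrix has rank 3.
Independent dimensionless groups: 7 − 3 = 4.

4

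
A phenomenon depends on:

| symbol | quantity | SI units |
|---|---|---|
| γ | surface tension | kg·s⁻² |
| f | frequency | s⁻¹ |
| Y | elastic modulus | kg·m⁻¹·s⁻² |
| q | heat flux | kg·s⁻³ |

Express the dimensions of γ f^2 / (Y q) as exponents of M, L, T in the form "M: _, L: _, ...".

M: -1, L: 1, T: 1

Collect each base-dimension exponent across the product:
  M: (1) + 2·(0) − (1) − (1) = -1
  L: (0) + 2·(0) − (-1) − (0) = 1
  T: (-2) + 2·(-1) − (-2) − (-3) = 1
So the dimensions are [M⁻¹ L T].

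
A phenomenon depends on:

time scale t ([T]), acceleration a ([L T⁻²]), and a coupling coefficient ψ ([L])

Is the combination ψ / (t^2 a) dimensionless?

Sum the exponent of each base dimension across the product:
  L: −2·[t]_L − [a]_L + [ψ]_L = −2·(0) − (1) + (1) = 0
  T: −2·[t]_T − [a]_T + [ψ]_T = −2·(1) − (-2) + (0) = 0
All base exponents vanish — dimensionless.

yes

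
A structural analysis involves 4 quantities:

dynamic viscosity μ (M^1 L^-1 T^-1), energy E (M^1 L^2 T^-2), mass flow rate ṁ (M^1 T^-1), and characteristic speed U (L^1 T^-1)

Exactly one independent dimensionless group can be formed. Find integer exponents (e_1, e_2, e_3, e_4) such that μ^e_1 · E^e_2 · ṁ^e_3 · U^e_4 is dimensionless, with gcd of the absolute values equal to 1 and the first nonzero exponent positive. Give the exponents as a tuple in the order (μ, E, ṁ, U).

M: e_1·(1) + e_2·(1) + e_3·(1) + e_4·(0) = 0
L: e_1·(-1) + e_2·(2) + e_3·(0) + e_4·(1) = 0
T: e_1·(-1) + e_2·(-2) + e_3·(-1) + e_4·(-1) = 0
Solving this homogeneous linear system for the smallest-integer solution (first nonzero entry positive) gives (1, 1, -2, -1).

(1, 1, -2, -1)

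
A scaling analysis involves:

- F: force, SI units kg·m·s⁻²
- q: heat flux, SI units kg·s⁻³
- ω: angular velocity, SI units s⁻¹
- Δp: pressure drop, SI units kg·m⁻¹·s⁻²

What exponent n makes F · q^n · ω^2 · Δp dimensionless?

-2

Balance the M exponent: (1)·n from q, plus (1) + 2·(0) + (1) = 2 from the rest, must sum to zero.
n + 2 = 0, so n = -2.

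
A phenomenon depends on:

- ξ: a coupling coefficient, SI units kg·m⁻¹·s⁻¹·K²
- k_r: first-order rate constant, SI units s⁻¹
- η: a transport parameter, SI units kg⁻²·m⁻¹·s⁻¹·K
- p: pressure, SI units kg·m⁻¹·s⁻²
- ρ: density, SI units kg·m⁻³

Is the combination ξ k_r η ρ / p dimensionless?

no

Sum the exponent of each base dimension across the product:
  M: [ξ]_M + [k_r]_M + [η]_M − [p]_M + [ρ]_M = (1) + (0) + (-2) − (1) + (1) = -1
  L: [ξ]_L + [k_r]_L + [η]_L − [p]_L + [ρ]_L = (-1) + (0) + (-1) − (-1) + (-3) = -4
  T: [ξ]_T + [k_r]_T + [η]_T − [p]_T + [ρ]_T = (-1) + (-1) + (-1) − (-2) + (0) = -1
  Θ: [ξ]_Θ + [k_r]_Θ + [η]_Θ − [p]_Θ + [ρ]_Θ = (2) + (0) + (1) − (0) + (0) = 3
Net dimensions [M⁻¹ L⁻⁴ T⁻¹ Θ³] ≠ [1] — not dimensionless.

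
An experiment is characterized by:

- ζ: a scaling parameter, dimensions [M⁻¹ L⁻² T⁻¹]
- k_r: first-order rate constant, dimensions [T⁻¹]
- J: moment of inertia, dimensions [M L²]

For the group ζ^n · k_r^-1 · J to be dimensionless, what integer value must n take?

Balance the M exponent: (-1)·n from ζ, plus −(0) + (1) = 1 from the rest, must sum to zero.
−n + 1 = 0, so n = 1.

1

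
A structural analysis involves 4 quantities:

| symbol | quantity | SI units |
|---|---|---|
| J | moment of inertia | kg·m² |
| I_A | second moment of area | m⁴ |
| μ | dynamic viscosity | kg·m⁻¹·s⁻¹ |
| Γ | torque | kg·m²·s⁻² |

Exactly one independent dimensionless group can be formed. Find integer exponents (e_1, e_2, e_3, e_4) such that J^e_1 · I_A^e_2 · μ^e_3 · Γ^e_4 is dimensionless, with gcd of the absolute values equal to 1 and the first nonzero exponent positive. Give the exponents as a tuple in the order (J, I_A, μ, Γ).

M: e_1·(1) + e_2·(0) + e_3·(1) + e_4·(1) = 0
L: e_1·(2) + e_2·(4) + e_3·(-1) + e_4·(2) = 0
T: e_1·(0) + e_2·(0) + e_3·(-1) + e_4·(-2) = 0
Solving this homogeneous linear system for the smallest-integer solution (first nonzero entry positive) gives (2, -3, -4, 2).

(2, -3, -4, 2)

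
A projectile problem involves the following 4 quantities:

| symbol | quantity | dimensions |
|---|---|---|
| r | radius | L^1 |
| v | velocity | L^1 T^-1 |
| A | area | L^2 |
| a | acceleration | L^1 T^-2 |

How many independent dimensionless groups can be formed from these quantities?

2

There are 4 variables and 2 base dimensions (L, T).
The dimension matrix has rank 2.
Independent dimensionless groups: 4 − 2 = 2.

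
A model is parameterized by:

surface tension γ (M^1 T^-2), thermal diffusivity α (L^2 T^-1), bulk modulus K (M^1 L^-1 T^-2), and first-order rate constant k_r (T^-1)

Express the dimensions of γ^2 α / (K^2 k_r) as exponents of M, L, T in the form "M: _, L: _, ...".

Collect each base-dimension exponent across the product:
  M: 2·(1) + (0) − 2·(1) − (0) = 0
  L: 2·(0) + (2) − 2·(-1) − (0) = 4
  T: 2·(-2) + (-1) − 2·(-2) − (-1) = 0
So the dimensions are [L⁴].

M: 0, L: 4, T: 0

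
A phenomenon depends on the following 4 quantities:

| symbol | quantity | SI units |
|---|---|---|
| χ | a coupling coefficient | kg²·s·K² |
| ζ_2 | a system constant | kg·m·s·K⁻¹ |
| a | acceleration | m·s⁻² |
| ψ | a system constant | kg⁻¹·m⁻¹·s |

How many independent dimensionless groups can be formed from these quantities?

0

There are 4 variables and 4 base dimensions (M, L, T, Θ).
The dimension matrix has rank 4.
Independent dimensionless groups: 4 − 4 = 0.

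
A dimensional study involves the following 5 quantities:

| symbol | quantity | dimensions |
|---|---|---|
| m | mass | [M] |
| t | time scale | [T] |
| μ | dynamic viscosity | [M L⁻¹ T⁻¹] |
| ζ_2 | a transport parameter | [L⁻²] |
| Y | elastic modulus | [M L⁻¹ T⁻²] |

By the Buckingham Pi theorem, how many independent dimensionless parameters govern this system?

There are 5 variables and 3 base dimensions (M, L, T).
The dimension matrix has rank 3.
Independent dimensionless groups: 5 − 3 = 2.

2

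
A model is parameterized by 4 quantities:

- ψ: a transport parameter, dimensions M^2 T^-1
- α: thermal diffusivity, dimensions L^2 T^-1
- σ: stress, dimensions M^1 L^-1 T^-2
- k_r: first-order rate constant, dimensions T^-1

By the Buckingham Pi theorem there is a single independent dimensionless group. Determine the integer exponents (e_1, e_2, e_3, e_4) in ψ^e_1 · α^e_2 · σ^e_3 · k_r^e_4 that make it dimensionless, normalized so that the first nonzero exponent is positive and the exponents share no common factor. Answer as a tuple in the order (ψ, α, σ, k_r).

(1, -1, -2, 4)

M: e_1·(2) + e_2·(0) + e_3·(1) + e_4·(0) = 0
L: e_1·(0) + e_2·(2) + e_3·(-1) + e_4·(0) = 0
T: e_1·(-1) + e_2·(-1) + e_3·(-2) + e_4·(-1) = 0
Solving this homogeneous linear system for the smallest-integer solution (first nonzero entry positive) gives (1, -1, -2, 4).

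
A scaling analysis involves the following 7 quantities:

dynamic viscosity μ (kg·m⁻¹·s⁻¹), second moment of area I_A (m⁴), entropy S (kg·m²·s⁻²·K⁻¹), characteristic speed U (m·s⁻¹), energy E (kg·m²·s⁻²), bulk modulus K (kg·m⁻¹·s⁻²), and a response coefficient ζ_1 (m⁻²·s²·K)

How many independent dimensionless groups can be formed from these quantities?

There are 7 variables and 4 base dimensions (M, L, T, Θ).
The dimension matrix has rank 4.
Independent dimensionless groups: 7 − 4 = 3.

3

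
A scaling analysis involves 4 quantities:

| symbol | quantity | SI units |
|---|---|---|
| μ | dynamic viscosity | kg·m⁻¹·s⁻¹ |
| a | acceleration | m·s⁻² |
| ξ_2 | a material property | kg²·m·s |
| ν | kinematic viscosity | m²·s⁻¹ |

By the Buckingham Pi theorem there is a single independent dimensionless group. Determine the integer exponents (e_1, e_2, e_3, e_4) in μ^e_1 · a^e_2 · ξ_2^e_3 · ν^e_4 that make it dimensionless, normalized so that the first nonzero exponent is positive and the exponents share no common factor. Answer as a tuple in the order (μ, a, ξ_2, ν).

M: e_1·(1) + e_2·(0) + e_3·(2) + e_4·(0) = 0
L: e_1·(-1) + e_2·(1) + e_3·(1) + e_4·(2) = 0
T: e_1·(-1) + e_2·(-2) + e_3·(1) + e_4·(-1) = 0
Solving this homogeneous linear system for the smallest-integer solution (first nonzero entry positive) gives (2, -3, -1, 3).

(2, -3, -1, 3)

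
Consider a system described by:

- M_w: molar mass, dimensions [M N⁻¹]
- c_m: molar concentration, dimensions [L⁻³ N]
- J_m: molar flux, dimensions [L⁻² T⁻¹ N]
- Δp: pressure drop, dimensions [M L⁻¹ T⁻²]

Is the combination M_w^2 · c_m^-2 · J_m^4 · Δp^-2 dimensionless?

Sum the exponent of each base dimension across the product:
  M: 2·[M_w]_M − 2·[c_m]_M + 4·[J_m]_M − 2·[Δp]_M = 2·(1) − 2·(0) + 4·(0) − 2·(1) = 0
  L: 2·[M_w]_L − 2·[c_m]_L + 4·[J_m]_L − 2·[Δp]_L = 2·(0) − 2·(-3) + 4·(-2) − 2·(-1) = 0
  T: 2·[M_w]_T − 2·[c_m]_T + 4·[J_m]_T − 2·[Δp]_T = 2·(0) − 2·(0) + 4·(-1) − 2·(-2) = 0
  N: 2·[M_w]_N − 2·[c_m]_N + 4·[J_m]_N − 2·[Δp]_N = 2·(-1) − 2·(1) + 4·(1) − 2·(0) = 0
All base exponents vanish — dimensionless.

yes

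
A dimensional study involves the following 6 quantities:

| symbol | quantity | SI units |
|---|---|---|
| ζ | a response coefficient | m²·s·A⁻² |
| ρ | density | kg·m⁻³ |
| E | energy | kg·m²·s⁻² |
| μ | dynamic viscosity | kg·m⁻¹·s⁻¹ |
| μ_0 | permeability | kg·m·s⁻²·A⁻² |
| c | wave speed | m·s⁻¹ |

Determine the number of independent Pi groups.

2

There are 6 variables and 4 base dimensions (M, L, T, I).
The dimension matrix has rank 4.
Independent dimensionless groups: 6 − 4 = 2.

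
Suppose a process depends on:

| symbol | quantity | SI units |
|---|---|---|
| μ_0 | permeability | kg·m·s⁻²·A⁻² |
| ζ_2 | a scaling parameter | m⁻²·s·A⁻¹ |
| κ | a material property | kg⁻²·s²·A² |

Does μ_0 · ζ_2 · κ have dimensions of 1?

Sum the exponent of each base dimension across the product:
  M: [μ_0]_M + [ζ_2]_M + [κ]_M = (1) + (0) + (-2) = -1
  L: [μ_0]_L + [ζ_2]_L + [κ]_L = (1) + (-2) + (0) = -1
  T: [μ_0]_T + [ζ_2]_T + [κ]_T = (-2) + (1) + (2) = 1
  I: [μ_0]_I + [ζ_2]_I + [κ]_I = (-2) + (-1) + (2) = -1
Net dimensions [M⁻¹ L⁻¹ T I⁻¹] ≠ [1] — not dimensionless.

no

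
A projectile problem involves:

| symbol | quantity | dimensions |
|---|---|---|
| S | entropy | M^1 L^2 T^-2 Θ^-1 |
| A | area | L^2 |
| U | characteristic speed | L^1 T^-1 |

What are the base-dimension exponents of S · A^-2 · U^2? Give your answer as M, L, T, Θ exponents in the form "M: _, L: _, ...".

Collect each base-dimension exponent across the product:
  M: (1) − 2·(0) + 2·(0) = 1
  L: (2) − 2·(2) + 2·(1) = 0
  T: (-2) − 2·(0) + 2·(-1) = -4
  Θ: (-1) − 2·(0) + 2·(0) = -1
So the dimensions are [M T⁻⁴ Θ⁻¹].

M: 1, L: 0, T: -4, Θ: -1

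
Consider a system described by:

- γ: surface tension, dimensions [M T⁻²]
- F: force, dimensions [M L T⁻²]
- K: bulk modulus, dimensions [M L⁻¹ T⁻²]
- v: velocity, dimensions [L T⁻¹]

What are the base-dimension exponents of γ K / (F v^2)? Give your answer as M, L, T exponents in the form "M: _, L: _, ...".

Collect each base-dimension exponent across the product:
  M: (1) − (1) + (1) − 2·(0) = 1
  L: (0) − (1) + (-1) − 2·(1) = -4
  T: (-2) − (-2) + (-2) − 2·(-1) = 0
So the dimensions are [M L⁻⁴].

M: 1, L: -4, T: 0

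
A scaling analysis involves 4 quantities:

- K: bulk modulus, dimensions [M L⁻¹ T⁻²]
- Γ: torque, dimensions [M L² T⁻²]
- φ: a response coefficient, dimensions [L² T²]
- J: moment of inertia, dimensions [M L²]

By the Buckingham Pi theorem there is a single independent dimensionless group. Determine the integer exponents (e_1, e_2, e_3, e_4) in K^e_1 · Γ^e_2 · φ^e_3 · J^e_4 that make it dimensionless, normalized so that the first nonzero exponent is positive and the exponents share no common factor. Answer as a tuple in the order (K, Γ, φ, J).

(2, 1, 3, -3)

M: e_1·(1) + e_2·(1) + e_3·(0) + e_4·(1) = 0
L: e_1·(-1) + e_2·(2) + e_3·(2) + e_4·(2) = 0
T: e_1·(-2) + e_2·(-2) + e_3·(2) + e_4·(0) = 0
Solving this homogeneous linear system for the smallest-integer solution (first nonzero entry positive) gives (2, 1, 3, -3).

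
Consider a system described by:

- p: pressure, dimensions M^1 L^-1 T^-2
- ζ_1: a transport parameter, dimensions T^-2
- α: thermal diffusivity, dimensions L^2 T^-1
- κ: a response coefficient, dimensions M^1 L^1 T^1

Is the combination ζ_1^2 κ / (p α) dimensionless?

Sum the exponent of each base dimension across the product:
  M: −[p]_M + 2·[ζ_1]_M − [α]_M + [κ]_M = −(1) + 2·(0) − (0) + (1) = 0
  L: −[p]_L + 2·[ζ_1]_L − [α]_L + [κ]_L = −(-1) + 2·(0) − (2) + (1) = 0
  T: −[p]_T + 2·[ζ_1]_T − [α]_T + [κ]_T = −(-2) + 2·(-2) − (-1) + (1) = 0
All base exponents vanish — dimensionless.

yes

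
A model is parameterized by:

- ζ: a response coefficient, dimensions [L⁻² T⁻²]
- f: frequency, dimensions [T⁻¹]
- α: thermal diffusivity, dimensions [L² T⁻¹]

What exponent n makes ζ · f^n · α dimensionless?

Balance the T exponent: (-1)·n from f, plus (-2) + (-1) = -3 from the rest, must sum to zero.
−n − 3 = 0, so n = -3.

-3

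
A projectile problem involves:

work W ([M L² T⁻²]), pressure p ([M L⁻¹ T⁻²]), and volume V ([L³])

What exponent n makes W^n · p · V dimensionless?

-1

Balance the M exponent: (1)·n from W, plus (1) + (0) = 1 from the rest, must sum to zero.
n + 1 = 0, so n = -1.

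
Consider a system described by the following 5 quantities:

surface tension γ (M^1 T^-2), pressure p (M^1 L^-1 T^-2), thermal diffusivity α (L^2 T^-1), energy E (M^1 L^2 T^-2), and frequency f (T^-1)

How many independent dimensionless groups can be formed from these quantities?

There are 5 variables and 3 base dimensions (M, L, T).
The dimension matrix has rank 3.
Independent dimensionless groups: 5 − 3 = 2.

2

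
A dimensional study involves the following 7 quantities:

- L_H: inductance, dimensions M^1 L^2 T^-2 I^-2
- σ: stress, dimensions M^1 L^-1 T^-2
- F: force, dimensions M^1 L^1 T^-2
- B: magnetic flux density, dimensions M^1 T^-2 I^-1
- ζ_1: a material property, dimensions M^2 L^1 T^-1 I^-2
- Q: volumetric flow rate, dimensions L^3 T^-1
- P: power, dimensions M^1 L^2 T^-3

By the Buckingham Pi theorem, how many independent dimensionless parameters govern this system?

3

There are 7 variables and 4 base dimensions (M, L, T, I).
The dimension matrix has rank 4.
Independent dimensionless groups: 7 − 4 = 3.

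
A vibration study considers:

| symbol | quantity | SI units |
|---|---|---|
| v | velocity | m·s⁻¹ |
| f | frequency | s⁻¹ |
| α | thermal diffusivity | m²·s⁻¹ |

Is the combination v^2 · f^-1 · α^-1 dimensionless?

yes

Sum the exponent of each base dimension across the product:
  L: 2·[v]_L − [f]_L − [α]_L = 2·(1) − (0) − (2) = 0
  T: 2·[v]_T − [f]_T − [α]_T = 2·(-1) − (-1) − (-1) = 0
All base exponents vanish — dimensionless.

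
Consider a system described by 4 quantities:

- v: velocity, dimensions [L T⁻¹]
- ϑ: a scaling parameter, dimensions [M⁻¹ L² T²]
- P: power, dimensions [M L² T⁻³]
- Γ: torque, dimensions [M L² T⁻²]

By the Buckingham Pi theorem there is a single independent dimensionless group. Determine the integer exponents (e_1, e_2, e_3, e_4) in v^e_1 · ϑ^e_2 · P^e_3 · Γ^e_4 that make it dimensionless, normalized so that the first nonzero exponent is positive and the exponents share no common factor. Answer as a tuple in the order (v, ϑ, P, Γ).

M: e_1·(0) + e_2·(-1) + e_3·(1) + e_4·(1) = 0
L: e_1·(1) + e_2·(2) + e_3·(2) + e_4·(2) = 0
T: e_1·(-1) + e_2·(2) + e_3·(-3) + e_4·(-2) = 0
Solving this homogeneous linear system for the smallest-integer solution (first nonzero entry positive) gives (4, -1, -4, 3).

(4, -1, -4, 3)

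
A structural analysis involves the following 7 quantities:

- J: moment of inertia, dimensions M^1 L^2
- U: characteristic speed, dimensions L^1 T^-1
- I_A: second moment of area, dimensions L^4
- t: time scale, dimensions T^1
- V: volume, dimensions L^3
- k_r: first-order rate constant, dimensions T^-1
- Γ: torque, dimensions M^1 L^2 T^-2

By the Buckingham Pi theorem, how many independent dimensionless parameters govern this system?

There are 7 variables and 3 base dimensions (M, L, T).
The dimension matrix has rank 3.
Independent dimensionless groups: 7 − 3 = 4.

4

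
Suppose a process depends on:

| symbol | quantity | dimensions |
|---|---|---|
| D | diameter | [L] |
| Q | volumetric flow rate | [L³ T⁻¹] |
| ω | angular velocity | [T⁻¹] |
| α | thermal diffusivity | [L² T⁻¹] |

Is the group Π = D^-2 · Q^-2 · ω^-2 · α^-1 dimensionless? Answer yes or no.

no

Sum the exponent of each base dimension across the product:
  L: −2·[D]_L − 2·[Q]_L − 2·[ω]_L − [α]_L = −2·(1) − 2·(3) − 2·(0) − (2) = -10
  T: −2·[D]_T − 2·[Q]_T − 2·[ω]_T − [α]_T = −2·(0) − 2·(-1) − 2·(-1) − (-1) = 5
Net dimensions [L⁻¹⁰ T⁵] ≠ [1] — not dimensionless.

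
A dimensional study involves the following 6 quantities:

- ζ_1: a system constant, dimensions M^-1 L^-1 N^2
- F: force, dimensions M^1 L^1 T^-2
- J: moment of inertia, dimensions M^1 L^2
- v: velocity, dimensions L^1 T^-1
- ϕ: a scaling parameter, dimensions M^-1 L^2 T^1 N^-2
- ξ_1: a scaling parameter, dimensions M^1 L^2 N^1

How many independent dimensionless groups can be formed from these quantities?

2

There are 6 variables and 4 base dimensions (M, L, T, N).
The dimension matrix has rank 4.
Independent dimensionless groups: 6 − 4 = 2.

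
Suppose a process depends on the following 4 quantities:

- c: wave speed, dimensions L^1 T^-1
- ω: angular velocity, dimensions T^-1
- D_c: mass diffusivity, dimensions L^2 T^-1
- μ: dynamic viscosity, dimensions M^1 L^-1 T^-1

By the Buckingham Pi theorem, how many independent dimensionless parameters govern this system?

There are 4 variables and 3 base dimensions (M, L, T).
The dimension matrix has rank 3.
Independent dimensionless groups: 4 − 3 = 1.

1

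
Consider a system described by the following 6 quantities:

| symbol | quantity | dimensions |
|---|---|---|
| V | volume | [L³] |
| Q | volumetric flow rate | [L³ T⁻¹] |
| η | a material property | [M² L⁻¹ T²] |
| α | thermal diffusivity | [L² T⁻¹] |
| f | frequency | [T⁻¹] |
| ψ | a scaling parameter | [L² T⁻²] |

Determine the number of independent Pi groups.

3

There are 6 variables and 3 base dimensions (M, L, T).
The dimension matrix has rank 3.
Independent dimensionless groups: 6 − 3 = 3.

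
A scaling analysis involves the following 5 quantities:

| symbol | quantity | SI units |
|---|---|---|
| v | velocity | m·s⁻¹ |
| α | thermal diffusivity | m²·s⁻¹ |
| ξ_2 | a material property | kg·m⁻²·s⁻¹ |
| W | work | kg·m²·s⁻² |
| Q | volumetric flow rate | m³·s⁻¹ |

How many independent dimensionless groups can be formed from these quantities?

2

There are 5 variables and 3 base dimensions (M, L, T).
The dimension matrix has rank 3.
Independent dimensionless groups: 5 − 3 = 2.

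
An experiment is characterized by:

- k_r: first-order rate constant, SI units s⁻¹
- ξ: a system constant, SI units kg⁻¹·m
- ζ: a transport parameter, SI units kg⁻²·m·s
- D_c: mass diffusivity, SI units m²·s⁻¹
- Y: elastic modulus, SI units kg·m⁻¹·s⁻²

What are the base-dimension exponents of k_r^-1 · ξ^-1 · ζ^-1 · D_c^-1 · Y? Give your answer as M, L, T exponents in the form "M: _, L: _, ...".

M: 4, L: -5, T: -1

Collect each base-dimension exponent across the product:
  M: −(0) − (-1) − (-2) − (0) + (1) = 4
  L: −(0) − (1) − (1) − (2) + (-1) = -5
  T: −(-1) − (0) − (1) − (-1) + (-2) = -1
So the dimensions are [M⁴ L⁻⁵ T⁻¹].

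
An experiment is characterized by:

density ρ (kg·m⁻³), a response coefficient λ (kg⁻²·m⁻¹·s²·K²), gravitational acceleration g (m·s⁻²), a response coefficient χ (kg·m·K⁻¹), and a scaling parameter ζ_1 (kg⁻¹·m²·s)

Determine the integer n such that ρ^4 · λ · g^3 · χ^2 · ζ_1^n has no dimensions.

Balance the M exponent: (-1)·n from ζ_1, plus 4·(1) + (-2) + 3·(0) + 2·(1) = 4 from the rest, must sum to zero.
−n + 4 = 0, so n = 4.

4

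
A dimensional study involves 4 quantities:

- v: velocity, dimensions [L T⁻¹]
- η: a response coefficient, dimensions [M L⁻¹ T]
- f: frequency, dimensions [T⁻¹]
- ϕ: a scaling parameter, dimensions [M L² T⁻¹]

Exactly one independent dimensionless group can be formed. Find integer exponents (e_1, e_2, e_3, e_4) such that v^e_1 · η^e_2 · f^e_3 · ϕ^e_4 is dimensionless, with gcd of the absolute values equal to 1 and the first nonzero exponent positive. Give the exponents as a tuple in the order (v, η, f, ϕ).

M: e_1·(0) + e_2·(1) + e_3·(0) + e_4·(1) = 0
L: e_1·(1) + e_2·(-1) + e_3·(0) + e_4·(2) = 0
T: e_1·(-1) + e_2·(1) + e_3·(-1) + e_4·(-1) = 0
Solving this homogeneous linear system for the smallest-integer solution (first nonzero entry positive) gives (3, 1, -1, -1).

(3, 1, -1, -1)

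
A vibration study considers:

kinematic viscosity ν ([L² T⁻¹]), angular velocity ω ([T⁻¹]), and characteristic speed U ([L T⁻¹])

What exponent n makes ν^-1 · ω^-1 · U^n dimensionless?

2

Balance the L exponent: (1)·n from U, plus −(2) − (0) = -2 from the rest, must sum to zero.
n − 2 = 0, so n = 2.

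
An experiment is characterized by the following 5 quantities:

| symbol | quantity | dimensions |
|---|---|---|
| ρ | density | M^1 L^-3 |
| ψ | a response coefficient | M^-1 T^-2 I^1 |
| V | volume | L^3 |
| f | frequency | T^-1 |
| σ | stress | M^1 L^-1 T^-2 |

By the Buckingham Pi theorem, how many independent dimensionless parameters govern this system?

There are 5 variables and 4 base dimensions (M, L, T, I).
The dimension matrix has rank 4.
Independent dimensionless groups: 5 − 4 = 1.

1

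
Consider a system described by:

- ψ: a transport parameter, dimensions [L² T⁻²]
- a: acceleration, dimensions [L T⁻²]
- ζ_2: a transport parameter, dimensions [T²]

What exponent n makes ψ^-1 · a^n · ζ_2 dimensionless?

2

Balance the L exponent: (1)·n from a, plus −(2) + (0) = -2 from the rest, must sum to zero.
n − 2 = 0, so n = 2.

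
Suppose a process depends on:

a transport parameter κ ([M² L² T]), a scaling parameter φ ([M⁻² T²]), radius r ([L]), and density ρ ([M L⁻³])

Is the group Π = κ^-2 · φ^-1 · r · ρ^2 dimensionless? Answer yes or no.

no

Sum the exponent of each base dimension across the product:
  M: −2·[κ]_M − [φ]_M + [r]_M + 2·[ρ]_M = −2·(2) − (-2) + (0) + 2·(1) = 0
  L: −2·[κ]_L − [φ]_L + [r]_L + 2·[ρ]_L = −2·(2) − (0) + (1) + 2·(-3) = -9
  T: −2·[κ]_T − [φ]_T + [r]_T + 2·[ρ]_T = −2·(1) − (2) + (0) + 2·(0) = -4
Net dimensions [L⁻⁹ T⁻⁴] ≠ [1] — not dimensionless.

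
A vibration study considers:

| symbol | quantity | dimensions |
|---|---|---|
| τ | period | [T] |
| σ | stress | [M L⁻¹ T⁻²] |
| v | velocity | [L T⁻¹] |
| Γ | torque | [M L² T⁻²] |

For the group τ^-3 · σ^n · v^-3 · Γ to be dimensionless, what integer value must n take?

Balance the M exponent: (1)·n from σ, plus −3·(0) − 3·(0) + (1) = 1 from the rest, must sum to zero.
n + 1 = 0, so n = -1.

-1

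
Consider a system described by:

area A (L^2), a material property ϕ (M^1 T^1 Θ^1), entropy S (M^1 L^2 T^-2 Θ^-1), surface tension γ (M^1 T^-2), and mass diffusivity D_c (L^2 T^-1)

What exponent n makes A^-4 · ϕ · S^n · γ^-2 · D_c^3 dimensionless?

Balance the M exponent: (1)·n from S, plus −4·(0) + (1) − 2·(1) + 3·(0) = -1 from the rest, must sum to zero.
n − 1 = 0, so n = 1.

1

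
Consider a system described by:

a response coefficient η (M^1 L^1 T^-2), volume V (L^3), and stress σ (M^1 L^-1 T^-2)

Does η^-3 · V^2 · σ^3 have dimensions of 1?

yes

Sum the exponent of each base dimension across the product:
  M: −3·[η]_M + 2·[V]_M + 3·[σ]_M = −3·(1) + 2·(0) + 3·(1) = 0
  L: −3·[η]_L + 2·[V]_L + 3·[σ]_L = −3·(1) + 2·(3) + 3·(-1) = 0
  T: −3·[η]_T + 2·[V]_T + 3·[σ]_T = −3·(-2) + 2·(0) + 3·(-2) = 0
All base exponents vanish — dimensionless.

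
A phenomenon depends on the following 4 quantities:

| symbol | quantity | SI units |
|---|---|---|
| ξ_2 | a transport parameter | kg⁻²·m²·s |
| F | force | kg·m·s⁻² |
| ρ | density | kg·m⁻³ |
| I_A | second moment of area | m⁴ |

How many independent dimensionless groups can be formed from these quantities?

1

There are 4 variables and 3 base dimensions (M, L, T).
The dimension matrix has rank 3.
Independent dimensionless groups: 4 − 3 = 1.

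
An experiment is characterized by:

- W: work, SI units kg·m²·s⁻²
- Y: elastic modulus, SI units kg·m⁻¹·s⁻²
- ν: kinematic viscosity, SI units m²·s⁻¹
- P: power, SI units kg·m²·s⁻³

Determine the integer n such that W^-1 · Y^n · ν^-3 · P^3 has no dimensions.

-2

Balance the M exponent: (1)·n from Y, plus −(1) − 3·(0) + 3·(1) = 2 from the rest, must sum to zero.
n + 2 = 0, so n = -2.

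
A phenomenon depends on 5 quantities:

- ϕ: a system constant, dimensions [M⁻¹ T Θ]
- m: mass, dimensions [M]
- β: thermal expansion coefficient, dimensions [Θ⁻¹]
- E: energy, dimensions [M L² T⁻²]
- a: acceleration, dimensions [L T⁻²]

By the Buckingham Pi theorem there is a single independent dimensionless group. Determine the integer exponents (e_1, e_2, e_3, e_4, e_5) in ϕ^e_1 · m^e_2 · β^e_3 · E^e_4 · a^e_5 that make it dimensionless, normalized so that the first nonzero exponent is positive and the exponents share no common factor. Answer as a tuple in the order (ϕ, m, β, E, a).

(2, 3, 2, -1, 2)

M: e_1·(-1) + e_2·(1) + e_3·(0) + e_4·(1) + e_5·(0) = 0
L: e_1·(0) + e_2·(0) + e_3·(0) + e_4·(2) + e_5·(1) = 0
T: e_1·(1) + e_2·(0) + e_3·(0) + e_4·(-2) + e_5·(-2) = 0
Θ: e_1·(1) + e_2·(0) + e_3·(-1) + e_4·(0) + e_5·(0) = 0
Solving this homogeneous linear system for the smallest-integer solution (first nonzero entry positive) gives (2, 3, 2, -1, 2).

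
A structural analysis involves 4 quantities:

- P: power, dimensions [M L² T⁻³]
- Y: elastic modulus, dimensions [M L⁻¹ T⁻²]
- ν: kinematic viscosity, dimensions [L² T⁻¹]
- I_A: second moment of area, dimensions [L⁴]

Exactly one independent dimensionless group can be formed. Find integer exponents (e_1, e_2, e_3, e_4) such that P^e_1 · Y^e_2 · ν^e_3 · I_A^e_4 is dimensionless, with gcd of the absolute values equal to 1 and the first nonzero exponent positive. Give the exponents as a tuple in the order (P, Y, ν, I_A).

M: e_1·(1) + e_2·(1) + e_3·(0) + e_4·(0) = 0
L: e_1·(2) + e_2·(-1) + e_3·(2) + e_4·(4) = 0
T: e_1·(-3) + e_2·(-2) + e_3·(-1) + e_4·(0) = 0
Solving this homogeneous linear system for the smallest-integer solution (first nonzero entry positive) gives (4, -4, -4, -1).

(4, -4, -4, -1)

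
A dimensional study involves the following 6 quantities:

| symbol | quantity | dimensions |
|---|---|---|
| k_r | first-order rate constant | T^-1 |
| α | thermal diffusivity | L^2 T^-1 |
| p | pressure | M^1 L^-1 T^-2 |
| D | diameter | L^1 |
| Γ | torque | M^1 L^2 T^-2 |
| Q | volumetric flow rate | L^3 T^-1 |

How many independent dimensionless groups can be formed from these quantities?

There are 6 variables and 3 base dimensions (M, L, T).
The dimension matrix has rank 3.
Independent dimensionless groups: 6 − 3 = 3.

3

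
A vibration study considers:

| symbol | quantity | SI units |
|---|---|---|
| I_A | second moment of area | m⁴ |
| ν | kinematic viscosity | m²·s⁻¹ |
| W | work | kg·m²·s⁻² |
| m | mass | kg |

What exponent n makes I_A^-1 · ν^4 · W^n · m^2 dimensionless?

Balance the M exponent: (1)·n from W, plus −(0) + 4·(0) + 2·(1) = 2 from the rest, must sum to zero.
n + 2 = 0, so n = -2.

-2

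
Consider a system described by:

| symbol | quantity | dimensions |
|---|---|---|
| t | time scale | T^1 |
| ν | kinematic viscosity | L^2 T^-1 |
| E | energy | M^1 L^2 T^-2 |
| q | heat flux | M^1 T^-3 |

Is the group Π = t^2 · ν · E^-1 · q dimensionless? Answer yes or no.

yes

Sum the exponent of each base dimension across the product:
  M: 2·[t]_M + [ν]_M − [E]_M + [q]_M = 2·(0) + (0) − (1) + (1) = 0
  L: 2·[t]_L + [ν]_L − [E]_L + [q]_L = 2·(0) + (2) − (2) + (0) = 0
  T: 2·[t]_T + [ν]_T − [E]_T + [q]_T = 2·(1) + (-1) − (-2) + (-3) = 0
All base exponents vanish — dimensionless.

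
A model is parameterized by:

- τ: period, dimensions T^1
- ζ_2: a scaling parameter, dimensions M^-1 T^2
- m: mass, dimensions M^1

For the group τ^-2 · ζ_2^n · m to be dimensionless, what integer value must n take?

Balance the M exponent: (-1)·n from ζ_2, plus −2·(0) + (1) = 1 from the rest, must sum to zero.
−n + 1 = 0, so n = 1.

1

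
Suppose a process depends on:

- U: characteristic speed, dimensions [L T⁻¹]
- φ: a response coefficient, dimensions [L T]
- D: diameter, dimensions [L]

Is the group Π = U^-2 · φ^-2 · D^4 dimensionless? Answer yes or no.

Sum the exponent of each base dimension across the product:
  M: −2·[U]_M − 2·[φ]_M + 4·[D]_M = −2·(0) − 2·(0) + 4·(0) = 0
  L: −2·[U]_L − 2·[φ]_L + 4·[D]_L = −2·(1) − 2·(1) + 4·(1) = 0
  T: −2·[U]_T − 2·[φ]_T + 4·[D]_T = −2·(-1) − 2·(1) + 4·(0) = 0
All base exponents vanish — dimensionless.

yes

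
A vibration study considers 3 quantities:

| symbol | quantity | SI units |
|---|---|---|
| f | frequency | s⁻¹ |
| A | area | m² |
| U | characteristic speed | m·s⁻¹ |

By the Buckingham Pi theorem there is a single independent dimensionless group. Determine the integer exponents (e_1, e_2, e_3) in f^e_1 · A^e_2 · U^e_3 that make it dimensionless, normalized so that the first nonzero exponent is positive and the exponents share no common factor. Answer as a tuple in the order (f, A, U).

(2, 1, -2)

L: e_1·(0) + e_2·(2) + e_3·(1) = 0
T: e_1·(-1) + e_2·(0) + e_3·(-1) = 0
Solving this homogeneous linear system for the smallest-integer solution (first nonzero entry positive) gives (2, 1, -2).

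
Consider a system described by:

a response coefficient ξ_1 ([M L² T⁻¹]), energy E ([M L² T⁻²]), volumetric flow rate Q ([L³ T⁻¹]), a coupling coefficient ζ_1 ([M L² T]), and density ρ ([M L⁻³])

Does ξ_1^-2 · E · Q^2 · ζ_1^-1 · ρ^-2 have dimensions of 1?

no

Sum the exponent of each base dimension across the product:
  M: −2·[ξ_1]_M + [E]_M + 2·[Q]_M − [ζ_1]_M − 2·[ρ]_M = −2·(1) + (1) + 2·(0) − (1) − 2·(1) = -4
  L: −2·[ξ_1]_L + [E]_L + 2·[Q]_L − [ζ_1]_L − 2·[ρ]_L = −2·(2) + (2) + 2·(3) − (2) − 2·(-3) = 8
  T: −2·[ξ_1]_T + [E]_T + 2·[Q]_T − [ζ_1]_T − 2·[ρ]_T = −2·(-1) + (-2) + 2·(-1) − (1) − 2·(0) = -3
Net dimensions [M⁻⁴ L⁸ T⁻³] ≠ [1] — not dimensionless.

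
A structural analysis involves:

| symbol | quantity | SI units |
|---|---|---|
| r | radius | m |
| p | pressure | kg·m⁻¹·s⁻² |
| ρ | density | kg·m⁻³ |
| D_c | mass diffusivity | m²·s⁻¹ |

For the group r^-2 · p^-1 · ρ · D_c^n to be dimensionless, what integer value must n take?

2

Balance the L exponent: (2)·n from D_c, plus −2·(1) − (-1) + (-3) = -4 from the rest, must sum to zero.
2n − 4 = 0, so n = 2.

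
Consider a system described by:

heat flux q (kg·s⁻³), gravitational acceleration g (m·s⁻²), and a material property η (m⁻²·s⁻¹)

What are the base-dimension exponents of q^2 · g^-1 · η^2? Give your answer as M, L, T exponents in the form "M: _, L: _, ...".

Collect each base-dimension exponent across the product:
  M: 2·(1) − (0) + 2·(0) = 2
  L: 2·(0) − (1) + 2·(-2) = -5
  T: 2·(-3) − (-2) + 2·(-1) = -6
So the dimensions are [M² L⁻⁵ T⁻⁶].

M: 2, L: -5, T: -6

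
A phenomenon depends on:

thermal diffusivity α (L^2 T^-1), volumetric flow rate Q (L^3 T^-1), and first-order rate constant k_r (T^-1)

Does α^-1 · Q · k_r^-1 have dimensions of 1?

Sum the exponent of each base dimension across the product:
  L: −[α]_L + [Q]_L − [k_r]_L = −(2) + (3) − (0) = 1
  T: −[α]_T + [Q]_T − [k_r]_T = −(-1) + (-1) − (-1) = 1
Net dimensions [L T] ≠ [1] — not dimensionless.

no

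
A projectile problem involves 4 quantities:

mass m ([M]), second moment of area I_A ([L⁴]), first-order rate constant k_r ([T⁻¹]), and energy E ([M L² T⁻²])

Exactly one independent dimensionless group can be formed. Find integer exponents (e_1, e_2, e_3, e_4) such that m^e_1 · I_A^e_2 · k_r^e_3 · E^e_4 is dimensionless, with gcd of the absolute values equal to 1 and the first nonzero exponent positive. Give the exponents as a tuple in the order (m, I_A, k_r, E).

(2, 1, 4, -2)

M: e_1·(1) + e_2·(0) + e_3·(0) + e_4·(1) = 0
L: e_1·(0) + e_2·(4) + e_3·(0) + e_4·(2) = 0
T: e_1·(0) + e_2·(0) + e_3·(-1) + e_4·(-2) = 0
Solving this homogeneous linear system for the smallest-integer solution (first nonzero entry positive) gives (2, 1, 4, -2).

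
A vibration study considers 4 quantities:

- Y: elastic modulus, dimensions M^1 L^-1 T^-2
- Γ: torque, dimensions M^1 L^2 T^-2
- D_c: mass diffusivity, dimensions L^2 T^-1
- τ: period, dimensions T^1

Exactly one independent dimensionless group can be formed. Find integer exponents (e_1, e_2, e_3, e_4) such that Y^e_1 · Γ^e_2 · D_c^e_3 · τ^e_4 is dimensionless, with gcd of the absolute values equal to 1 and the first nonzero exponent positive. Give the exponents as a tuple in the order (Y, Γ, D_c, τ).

M: e_1·(1) + e_2·(1) + e_3·(0) + e_4·(0) = 0
L: e_1·(-1) + e_2·(2) + e_3·(2) + e_4·(0) = 0
T: e_1·(-2) + e_2·(-2) + e_3·(-1) + e_4·(1) = 0
Solving this homogeneous linear system for the smallest-integer solution (first nonzero entry positive) gives (2, -2, 3, 3).

(2, -2, 3, 3)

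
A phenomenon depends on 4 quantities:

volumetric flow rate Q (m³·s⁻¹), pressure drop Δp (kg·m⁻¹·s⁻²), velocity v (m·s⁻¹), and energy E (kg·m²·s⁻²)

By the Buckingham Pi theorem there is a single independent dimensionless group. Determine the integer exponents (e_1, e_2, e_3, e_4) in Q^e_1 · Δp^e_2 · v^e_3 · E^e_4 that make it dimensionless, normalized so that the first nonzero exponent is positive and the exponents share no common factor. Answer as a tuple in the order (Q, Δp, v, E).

M: e_1·(0) + e_2·(1) + e_3·(0) + e_4·(1) = 0
L: e_1·(3) + e_2·(-1) + e_3·(1) + e_4·(2) = 0
T: e_1·(-1) + e_2·(-2) + e_3·(-1) + e_4·(-2) = 0
Solving this homogeneous linear system for the smallest-integer solution (first nonzero entry positive) gives (3, 2, -3, -2).

(3, 2, -3, -2)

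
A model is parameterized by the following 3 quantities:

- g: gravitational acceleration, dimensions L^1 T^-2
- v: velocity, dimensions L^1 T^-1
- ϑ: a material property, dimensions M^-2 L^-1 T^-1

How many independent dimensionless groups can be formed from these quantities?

0

There are 3 variables and 3 base dimensions (M, L, T).
The dimension matrix has rank 3.
Independent dimensionless groups: 3 − 3 = 0.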